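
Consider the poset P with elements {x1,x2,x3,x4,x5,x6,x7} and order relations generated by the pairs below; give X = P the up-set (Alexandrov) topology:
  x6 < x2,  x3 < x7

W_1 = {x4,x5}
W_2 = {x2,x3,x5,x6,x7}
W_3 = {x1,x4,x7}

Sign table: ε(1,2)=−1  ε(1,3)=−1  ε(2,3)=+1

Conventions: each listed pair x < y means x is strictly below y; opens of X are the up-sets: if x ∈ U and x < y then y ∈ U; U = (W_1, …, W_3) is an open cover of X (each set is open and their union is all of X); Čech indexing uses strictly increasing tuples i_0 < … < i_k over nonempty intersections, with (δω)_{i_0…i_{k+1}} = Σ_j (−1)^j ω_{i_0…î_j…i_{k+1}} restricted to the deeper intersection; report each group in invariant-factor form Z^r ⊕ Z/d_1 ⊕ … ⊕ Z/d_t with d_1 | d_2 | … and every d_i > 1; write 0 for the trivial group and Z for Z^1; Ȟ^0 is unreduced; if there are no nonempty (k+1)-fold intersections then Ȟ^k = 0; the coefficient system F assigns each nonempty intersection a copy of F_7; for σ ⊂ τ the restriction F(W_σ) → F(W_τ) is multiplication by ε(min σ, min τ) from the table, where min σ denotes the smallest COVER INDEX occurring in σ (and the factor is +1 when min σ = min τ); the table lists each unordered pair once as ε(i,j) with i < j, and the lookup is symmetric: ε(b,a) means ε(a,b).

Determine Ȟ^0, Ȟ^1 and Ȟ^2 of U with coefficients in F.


Ȟ^0(U;F) ≅ Z/7, Ȟ^1(U;F) ≅ Z/7 and Ȟ^2(U;F) ≅ 0

nerve of the cover:
  W12={x5} W13={x4} W23={x7}
C dims 3,3; δ0: rk_F7 2
Ȟ^0 = (3 − 2) − 0 = 1, so Ȟ^0 ≅ Z/7
Ȟ^1 = (3 − 0) − 2 = 1, so Ȟ^1 ≅ Z/7
Ȟ^2 = (0 − 0) − 0 = 0, so Ȟ^2 ≅ 0


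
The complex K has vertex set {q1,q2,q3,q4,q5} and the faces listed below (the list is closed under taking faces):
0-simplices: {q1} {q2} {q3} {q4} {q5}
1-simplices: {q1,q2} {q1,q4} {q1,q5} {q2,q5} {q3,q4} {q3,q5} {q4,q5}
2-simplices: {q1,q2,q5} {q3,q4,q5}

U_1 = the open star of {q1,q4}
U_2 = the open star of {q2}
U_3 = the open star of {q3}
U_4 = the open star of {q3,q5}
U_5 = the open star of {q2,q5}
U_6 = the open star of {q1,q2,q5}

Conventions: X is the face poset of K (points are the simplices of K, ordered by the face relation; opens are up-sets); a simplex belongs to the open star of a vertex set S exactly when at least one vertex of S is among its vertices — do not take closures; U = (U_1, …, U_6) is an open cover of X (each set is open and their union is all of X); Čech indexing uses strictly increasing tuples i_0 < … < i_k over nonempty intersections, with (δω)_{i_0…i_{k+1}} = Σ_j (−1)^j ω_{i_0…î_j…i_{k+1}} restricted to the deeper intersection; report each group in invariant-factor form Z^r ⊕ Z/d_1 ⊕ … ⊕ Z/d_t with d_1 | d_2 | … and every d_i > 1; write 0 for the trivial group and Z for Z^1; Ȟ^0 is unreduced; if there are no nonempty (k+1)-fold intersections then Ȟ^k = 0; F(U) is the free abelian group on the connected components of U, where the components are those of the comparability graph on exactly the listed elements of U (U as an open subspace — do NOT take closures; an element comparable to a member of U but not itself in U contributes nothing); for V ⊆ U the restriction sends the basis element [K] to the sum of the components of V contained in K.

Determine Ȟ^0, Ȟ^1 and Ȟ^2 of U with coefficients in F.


Ȟ^0(U;F) ≅ Z; Ȟ^1(U;F) ≅ Z; Ȟ^2(U;F) ≅ 0

nonempty intersections:
  U1={{q1},{q4},{q1,q2},{q1,q4},{q1,q5},{q3,q4},{q4,q5},{q1,q2,q5},{q3,q4,q5}} U2={{q2},{q1,q2},{q2,q5},{q1,q2,q5}} U3={{q3},{q3,q4},{q3,q5},{q3,q4,q5}} U4={{q3},{q5},{q1,q5},{q2,q5},{q3,q4},{q3,q5},{q4,q5},{q1,q2,q5},{q3,q4,q5}} U5={{q2},{q5},{q1,q2},{q1,q5},{q2,q5},{q3,q5},{q4,q5},{q1,q2,q5},{q3,q4,q5}} U6={{q1},{q2},{q5},{q1,q2},{q1,q4},{q1,q5},{q2,q5},{q3,q5},{q4,q5},{q1,q2,q5},{q3,q4,q5}}
  U12={{q1,q2},{q1,q2,q5}} U13={{q3,q4},{q3,q4,q5}} U14={{q1,q5},{q3,q4},{q4,q5},{q1,q2,q5},{q3,q4,q5}} U15={{q1,q2},{q1,q5},{q4,q5},{q1,q2,q5},{q3,q4,q5}} U16={{q1},{q1,q2},{q1,q4},{q1,q5},{q4,q5},{q1,q2,q5},{q3,q4,q5}} U24={{q2,q5},{q1,q2,q5}} U25={{q2},{q1,q2},{q2,q5},{q1,q2,q5}} U26={{q2},{q1,q2},{q2,q5},{q1,q2,q5}} U34={{q3},{q3,q4},{q3,q5},{q3,q4,q5}} U35={{q3,q5},{q3,q4,q5}} U36={{q3,q5},{q3,q4,q5}} U45={{q5},{q1,q5},{q2,q5},{q3,q5},{q4,q5},{q1,q2,q5},{q3,q4,q5}} U46={{q5},{q1,q5},{q2,q5},{q3,q5},{q4,q5},{q1,q2,q5},{q3,q4,q5}} U56={{q2},{q5},{q1,q2},{q1,q5},{q2,q5},{q3,q5},{q4,q5},{q1,q2,q5},{q3,q4,q5}}
  U124={{q1,q2,q5}} U125={{q1,q2},{q1,q2,q5}} U126={{q1,q2},{q1,q2,q5}} U134={{q3,q4},{q3,q4,q5}} U135={{q3,q4,q5}} U136={{q3,q4,q5}} U145={{q1,q5},{q4,q5},{q1,q2,q5},{q3,q4,q5}} U146={{q1,q5},{q4,q5},{q1,q2,q5},{q3,q4,q5}} U156={{q1,q2},{q1,q5},{q4,q5},{q1,q2,q5},{q3,q4,q5}} U245={{q2,q5},{q1,q2,q5}} U246={{q2,q5},{q1,q2,q5}} U256={{q2},{q1,q2},{q2,q5},{q1,q2,q5}} U345={{q3,q5},{q3,q4,q5}} U346={{q3,q5},{q3,q4,q5}} U356={{q3,q5},{q3,q4,q5}} U456={{q5},{q1,q5},{q2,q5},{q3,q5},{q4,q5},{q1,q2,q5},{q3,q4,q5}}
  U1245={{q1,q2,q5}} U1246={{q1,q2,q5}} U1256={{q1,q2},{q1,q2,q5}} U1345={{q3,q4,q5}} U1346={{q3,q4,q5}} U1356={{q3,q4,q5}} U1456={{q1,q5},{q4,q5},{q1,q2,q5},{q3,q4,q5}} U2456={{q2,q5},{q1,q2,q5}} U3456={{q3,q5},{q3,q4,q5}}
  U12456={{q1,q2,q5}} U13456={{q3,q4,q5}}
components per intersection:
  U1: {{q1},{q4},{q1,q2},{q1,q4},{q1,q5},{q3,q4},{q4,q5},{q1,q2,q5},{q3,q4,q5}}
  U2: {{q2},{q1,q2},{q2,q5},{q1,q2,q5}}
  U3: {{q3},{q3,q4},{q3,q5},{q3,q4,q5}}
  U4: {{q3},{q5},{q1,q5},{q2,q5},{q3,q4},{q3,q5},{q4,q5},{q1,q2,q5},{q3,q4,q5}}
  U5: {{q2},{q5},{q1,q2},{q1,q5},{q2,q5},{q3,q5},{q4,q5},{q1,q2,q5},{q3,q4,q5}}
  U6: {{q1},{q2},{q5},{q1,q2},{q1,q4},{q1,q5},{q2,q5},{q3,q5},{q4,q5},{q1,q2,q5},{q3,q4,q5}}
  U12: {{q1,q2},{q1,q2,q5}}
  U13: {{q3,q4},{q3,q4,q5}}
  U14: {{q1,q5},{q1,q2,q5}} {{q3,q4},{q4,q5},{q3,q4,q5}}
  U15: {{q1,q2},{q1,q5},{q1,q2,q5}} {{q4,q5},{q3,q4,q5}}
  U16: {{q1},{q1,q2},{q1,q4},{q1,q5},{q1,q2,q5}} {{q4,q5},{q3,q4,q5}}
  U24: {{q2,q5},{q1,q2,q5}}
  U25: {{q2},{q1,q2},{q2,q5},{q1,q2,q5}}
  U26: {{q2},{q1,q2},{q2,q5},{q1,q2,q5}}
  U34: {{q3},{q3,q4},{q3,q5},{q3,q4,q5}}
  U35: {{q3,q5},{q3,q4,q5}}
  U36: {{q3,q5},{q3,q4,q5}}
  U45: {{q5},{q1,q5},{q2,q5},{q3,q5},{q4,q5},{q1,q2,q5},{q3,q4,q5}}
  U46: {{q5},{q1,q5},{q2,q5},{q3,q5},{q4,q5},{q1,q2,q5},{q3,q4,q5}}
  U56: {{q2},{q5},{q1,q2},{q1,q5},{q2,q5},{q3,q5},{q4,q5},{q1,q2,q5},{q3,q4,q5}}
  U124: {{q1,q2,q5}}
  U125: {{q1,q2},{q1,q2,q5}}
  U126: {{q1,q2},{q1,q2,q5}}
  U134: {{q3,q4},{q3,q4,q5}}
  U135: {{q3,q4,q5}}
  U136: {{q3,q4,q5}}
  U145: {{q1,q5},{q1,q2,q5}} {{q4,q5},{q3,q4,q5}}
  U146: {{q1,q5},{q1,q2,q5}} {{q4,q5},{q3,q4,q5}}
  U156: {{q1,q2},{q1,q5},{q1,q2,q5}} {{q4,q5},{q3,q4,q5}}
  U245: {{q2,q5},{q1,q2,q5}}
  U246: {{q2,q5},{q1,q2,q5}}
  U256: {{q2},{q1,q2},{q2,q5},{q1,q2,q5}}
  U345: {{q3,q5},{q3,q4,q5}}
  U346: {{q3,q5},{q3,q4,q5}}
  U356: {{q3,q5},{q3,q4,q5}}
  U456: {{q5},{q1,q5},{q2,q5},{q3,q5},{q4,q5},{q1,q2,q5},{q3,q4,q5}}
  U1245: {{q1,q2,q5}}
  U1246: {{q1,q2,q5}}
  U1256: {{q1,q2},{q1,q2,q5}}
  U1345: {{q3,q4,q5}}
  U1346: {{q3,q4,q5}}
  U1356: {{q3,q4,q5}}
  U1456: {{q1,q5},{q1,q2,q5}} {{q4,q5},{q3,q4,q5}}
  U2456: {{q2,q5},{q1,q2,q5}}
  U3456: {{q3,q5},{q3,q4,q5}}
  U12456: {{q1,q2,q5}}
  U13456: {{q3,q4,q5}}
C dims 6,17,19,10; δ0: rk 5, SNF 1^5; δ1: rk 11, SNF 1^11; δ2: rk 8, SNF 1^8
Ȟ^0: (6−5)−0=1 ⇒ Z
Ȟ^1: (17−11)−5=1 ⇒ Z
Ȟ^2: (19−8)−11=0 ⇒ 0


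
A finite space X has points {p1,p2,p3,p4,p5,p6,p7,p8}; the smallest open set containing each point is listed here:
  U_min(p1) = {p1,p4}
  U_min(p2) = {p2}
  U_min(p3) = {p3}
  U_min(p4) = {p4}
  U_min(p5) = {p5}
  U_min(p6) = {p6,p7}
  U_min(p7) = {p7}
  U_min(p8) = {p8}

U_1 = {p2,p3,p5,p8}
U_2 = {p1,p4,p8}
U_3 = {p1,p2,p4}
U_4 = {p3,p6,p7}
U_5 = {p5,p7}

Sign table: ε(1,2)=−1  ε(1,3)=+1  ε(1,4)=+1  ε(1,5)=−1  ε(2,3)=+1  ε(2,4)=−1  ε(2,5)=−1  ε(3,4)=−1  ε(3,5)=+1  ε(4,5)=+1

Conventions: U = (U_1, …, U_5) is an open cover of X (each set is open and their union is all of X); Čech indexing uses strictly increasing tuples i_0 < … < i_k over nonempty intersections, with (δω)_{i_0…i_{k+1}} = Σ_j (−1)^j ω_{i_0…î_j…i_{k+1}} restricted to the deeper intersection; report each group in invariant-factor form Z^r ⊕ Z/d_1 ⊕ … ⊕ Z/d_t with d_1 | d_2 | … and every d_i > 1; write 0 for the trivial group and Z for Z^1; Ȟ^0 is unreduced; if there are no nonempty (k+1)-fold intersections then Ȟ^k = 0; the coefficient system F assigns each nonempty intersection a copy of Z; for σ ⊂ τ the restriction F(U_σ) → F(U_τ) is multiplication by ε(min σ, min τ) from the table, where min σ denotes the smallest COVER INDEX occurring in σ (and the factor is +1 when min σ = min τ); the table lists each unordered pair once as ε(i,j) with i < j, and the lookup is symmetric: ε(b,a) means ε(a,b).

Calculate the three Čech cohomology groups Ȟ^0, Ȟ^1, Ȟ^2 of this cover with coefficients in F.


nonempty intersections:
  U12={p8} U13={p2} U14={p3} U15={p5} U23={p1,p4} U45={p7}
C dims 5,6; δ0: rk 5, SNF 1^4·2
Ȟ^0: (5−5)−0=0 ⇒ 0
Ȟ^1: (6−0)−5=1 plus torsion [2] ⇒ Z ⊕ Z/2
Ȟ^2: (0−0)−0=0 ⇒ 0

Ȟ^0 = 0,  Ȟ^1 = Z ⊕ Z/2,  Ȟ^2 = 0


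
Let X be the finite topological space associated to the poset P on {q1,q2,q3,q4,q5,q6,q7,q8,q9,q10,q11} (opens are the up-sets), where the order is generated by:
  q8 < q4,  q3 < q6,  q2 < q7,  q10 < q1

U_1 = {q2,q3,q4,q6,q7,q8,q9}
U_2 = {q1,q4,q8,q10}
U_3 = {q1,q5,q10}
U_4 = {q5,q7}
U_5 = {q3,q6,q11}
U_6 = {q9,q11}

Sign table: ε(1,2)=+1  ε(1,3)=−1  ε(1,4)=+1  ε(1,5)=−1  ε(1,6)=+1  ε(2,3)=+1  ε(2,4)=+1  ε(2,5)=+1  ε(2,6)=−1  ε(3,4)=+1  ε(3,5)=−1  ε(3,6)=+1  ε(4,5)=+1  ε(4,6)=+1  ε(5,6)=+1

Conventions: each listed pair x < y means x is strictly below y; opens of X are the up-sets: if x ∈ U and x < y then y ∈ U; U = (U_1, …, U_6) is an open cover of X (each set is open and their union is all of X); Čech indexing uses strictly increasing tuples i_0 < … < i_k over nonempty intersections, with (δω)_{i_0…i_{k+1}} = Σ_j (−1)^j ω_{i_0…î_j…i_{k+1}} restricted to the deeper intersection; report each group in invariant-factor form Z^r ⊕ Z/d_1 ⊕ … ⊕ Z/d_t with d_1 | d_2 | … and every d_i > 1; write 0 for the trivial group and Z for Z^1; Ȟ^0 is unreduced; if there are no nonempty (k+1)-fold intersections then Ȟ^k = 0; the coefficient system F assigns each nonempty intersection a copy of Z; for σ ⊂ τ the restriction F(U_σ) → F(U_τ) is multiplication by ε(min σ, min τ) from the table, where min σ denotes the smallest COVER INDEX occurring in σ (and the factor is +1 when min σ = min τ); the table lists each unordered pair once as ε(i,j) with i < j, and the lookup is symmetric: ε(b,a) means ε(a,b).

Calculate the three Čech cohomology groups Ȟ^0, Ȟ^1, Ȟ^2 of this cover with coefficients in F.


nonempty overlaps:
  U12={q4,q8} U14={q7} U15={q3,q6} U16={q9} U23={q1,q10} U34={q5} U56={q11}
C dims 6,7; δ0: rk 6, SNF 1^5·2
degree 0: 6−6−0 = 0 → Ȟ^0 ≅ 0
degree 1: 7−0−6 = 1 plus torsion [2] → Ȟ^1 ≅ Z ⊕ Z/2
degree 2: 0−0−0 = 0 → Ȟ^2 ≅ 0

Ȟ^0 = 0, Ȟ^1 = Z ⊕ Z/2, Ȟ^2 = 0


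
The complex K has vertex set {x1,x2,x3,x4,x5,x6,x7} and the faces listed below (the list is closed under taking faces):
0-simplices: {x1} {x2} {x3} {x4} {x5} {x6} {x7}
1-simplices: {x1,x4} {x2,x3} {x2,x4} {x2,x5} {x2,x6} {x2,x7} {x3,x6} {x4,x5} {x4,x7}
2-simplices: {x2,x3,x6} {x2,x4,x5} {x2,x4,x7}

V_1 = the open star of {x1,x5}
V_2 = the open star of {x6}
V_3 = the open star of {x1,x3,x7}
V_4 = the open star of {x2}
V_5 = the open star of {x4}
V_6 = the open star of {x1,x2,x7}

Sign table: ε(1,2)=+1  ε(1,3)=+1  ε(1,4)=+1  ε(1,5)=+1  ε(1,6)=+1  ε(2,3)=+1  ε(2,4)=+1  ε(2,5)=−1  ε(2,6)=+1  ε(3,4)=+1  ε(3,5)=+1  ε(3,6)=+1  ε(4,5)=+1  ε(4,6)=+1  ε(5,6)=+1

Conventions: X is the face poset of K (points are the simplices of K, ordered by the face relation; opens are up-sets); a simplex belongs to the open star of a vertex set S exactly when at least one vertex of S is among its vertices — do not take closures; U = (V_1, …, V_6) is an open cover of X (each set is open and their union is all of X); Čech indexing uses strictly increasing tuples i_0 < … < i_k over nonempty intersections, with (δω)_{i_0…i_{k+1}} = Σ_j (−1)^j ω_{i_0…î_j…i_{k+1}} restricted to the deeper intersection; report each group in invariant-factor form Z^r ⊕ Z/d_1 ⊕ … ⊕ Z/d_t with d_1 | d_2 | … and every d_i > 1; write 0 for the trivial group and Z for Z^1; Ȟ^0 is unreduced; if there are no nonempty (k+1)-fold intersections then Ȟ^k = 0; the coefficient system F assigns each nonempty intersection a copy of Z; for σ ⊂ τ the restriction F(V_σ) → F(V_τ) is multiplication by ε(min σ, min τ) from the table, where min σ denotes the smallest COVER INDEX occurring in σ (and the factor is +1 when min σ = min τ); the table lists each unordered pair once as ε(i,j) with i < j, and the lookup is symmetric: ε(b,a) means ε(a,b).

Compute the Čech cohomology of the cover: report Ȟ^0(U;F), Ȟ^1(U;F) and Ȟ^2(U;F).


cover nerve:
  V1={{x1},{x5},{x1,x4},{x2,x5},{x4,x5},{x2,x4,x5}} V2={{x6},{x2,x6},{x3,x6},{x2,x3,x6}} V3={{x1},{x3},{x7},{x1,x4},{x2,x3},{x2,x7},{x3,x6},{x4,x7},{x2,x3,x6},{x2,x4,x7}} V4={{x2},{x2,x3},{x2,x4},{x2,x5},{x2,x6},{x2,x7},{x2,x3,x6},{x2,x4,x5},{x2,x4,x7}} V5={{x4},{x1,x4},{x2,x4},{x4,x5},{x4,x7},{x2,x4,x5},{x2,x4,x7}} V6={{x1},{x2},{x7},{x1,x4},{x2,x3},{x2,x4},{x2,x5},{x2,x6},{x2,x7},{x4,x7},{x2,x3,x6},{x2,x4,x5},{x2,x4,x7}}
  V13={{x1},{x1,x4}} V14={{x2,x5},{x2,x4,x5}} V15={{x1,x4},{x4,x5},{x2,x4,x5}} V16={{x1},{x1,x4},{x2,x5},{x2,x4,x5}} V23={{x3,x6},{x2,x3,x6}} V24={{x2,x6},{x2,x3,x6}} V26={{x2,x6},{x2,x3,x6}} V34={{x2,x3},{x2,x7},{x2,x3,x6},{x2,x4,x7}} V35={{x1,x4},{x4,x7},{x2,x4,x7}} V36={{x1},{x7},{x1,x4},{x2,x3},{x2,x7},{x4,x7},{x2,x3,x6},{x2,x4,x7}} V45={{x2,x4},{x2,x4,x5},{x2,x4,x7}} V46={{x2},{x2,x3},{x2,x4},{x2,x5},{x2,x6},{x2,x7},{x2,x3,x6},{x2,x4,x5},{x2,x4,x7}} V56={{x1,x4},{x2,x4},{x4,x7},{x2,x4,x5},{x2,x4,x7}}
  V135={{x1,x4}} V136={{x1},{x1,x4}} V145={{x2,x4,x5}} V146={{x2,x5},{x2,x4,x5}} V156={{x1,x4},{x2,x4,x5}} V234={{x2,x3,x6}} V236={{x2,x3,x6}} V246={{x2,x6},{x2,x3,x6}} V345={{x2,x4,x7}} V346={{x2,x3},{x2,x7},{x2,x3,x6},{x2,x4,x7}} V356={{x1,x4},{x4,x7},{x2,x4,x7}} V456={{x2,x4},{x2,x4,x5},{x2,x4,x7}}
  V1356={{x1,x4}} V1456={{x2,x4,x5}} V2346={{x2,x3,x6}} V3456={{x2,x4,x7}}
C dims 6,13,12,4; δ0: rk 5, SNF 1^5; δ1: rk 8, SNF 1^8; δ2: rk 4, SNF 1^4
Ȟ^0: (6−5)−0=1 ⇒ Z
Ȟ^1: (13−8)−5=0 ⇒ 0
Ȟ^2: (12−4)−8=0 ⇒ 0

Ȟ^0 = Z,  Ȟ^1 = 0,  Ȟ^2 = 0


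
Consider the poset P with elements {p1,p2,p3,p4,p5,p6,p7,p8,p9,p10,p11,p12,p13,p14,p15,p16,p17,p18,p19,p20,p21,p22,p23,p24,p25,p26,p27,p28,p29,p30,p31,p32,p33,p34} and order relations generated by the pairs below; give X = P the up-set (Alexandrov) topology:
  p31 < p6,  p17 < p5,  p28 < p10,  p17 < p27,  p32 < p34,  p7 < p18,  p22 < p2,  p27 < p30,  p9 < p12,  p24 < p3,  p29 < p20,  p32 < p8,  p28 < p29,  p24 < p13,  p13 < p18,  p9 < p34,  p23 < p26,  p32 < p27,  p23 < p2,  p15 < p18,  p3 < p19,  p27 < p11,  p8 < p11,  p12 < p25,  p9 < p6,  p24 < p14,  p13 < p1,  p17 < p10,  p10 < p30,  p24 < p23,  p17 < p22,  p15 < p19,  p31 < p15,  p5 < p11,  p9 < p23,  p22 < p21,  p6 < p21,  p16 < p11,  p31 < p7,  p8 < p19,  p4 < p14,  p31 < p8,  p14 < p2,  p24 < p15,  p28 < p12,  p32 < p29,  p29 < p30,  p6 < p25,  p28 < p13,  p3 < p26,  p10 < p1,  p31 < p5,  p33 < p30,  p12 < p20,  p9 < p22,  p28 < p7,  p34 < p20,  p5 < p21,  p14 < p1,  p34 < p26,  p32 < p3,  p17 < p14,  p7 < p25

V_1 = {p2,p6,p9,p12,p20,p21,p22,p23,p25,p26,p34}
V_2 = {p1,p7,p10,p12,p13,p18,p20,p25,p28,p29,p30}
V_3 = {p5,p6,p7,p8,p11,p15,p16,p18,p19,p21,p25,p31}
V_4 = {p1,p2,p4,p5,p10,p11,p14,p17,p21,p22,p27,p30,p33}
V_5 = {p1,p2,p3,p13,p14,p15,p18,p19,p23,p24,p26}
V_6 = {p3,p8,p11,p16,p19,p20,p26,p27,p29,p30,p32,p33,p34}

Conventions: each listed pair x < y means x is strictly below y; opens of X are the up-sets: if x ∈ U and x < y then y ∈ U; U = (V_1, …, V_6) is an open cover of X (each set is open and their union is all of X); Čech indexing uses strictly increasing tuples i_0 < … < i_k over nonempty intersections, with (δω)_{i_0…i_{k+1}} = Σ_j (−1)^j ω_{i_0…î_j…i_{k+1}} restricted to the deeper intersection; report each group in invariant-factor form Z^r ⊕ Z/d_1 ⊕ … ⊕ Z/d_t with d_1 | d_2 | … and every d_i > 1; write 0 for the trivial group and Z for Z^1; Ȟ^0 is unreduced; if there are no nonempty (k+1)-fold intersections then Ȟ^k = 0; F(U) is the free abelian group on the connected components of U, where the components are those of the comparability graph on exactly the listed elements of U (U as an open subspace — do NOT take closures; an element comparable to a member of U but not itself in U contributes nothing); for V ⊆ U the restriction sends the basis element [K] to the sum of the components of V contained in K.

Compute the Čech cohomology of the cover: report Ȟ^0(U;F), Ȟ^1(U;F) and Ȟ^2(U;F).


nonempty intersections:
  V12={p12,p20,p25} V13={p6,p21,p25} V14={p2,p21,p22} V15={p2,p23,p26} V16={p20,p26,p34} V23={p7,p18,p25} V24={p1,p10,p30} V25={p1,p13,p18} V26={p20,p29,p30} V34={p5,p11,p21} V35={p15,p18,p19} V36={p8,p11,p16,p19} V45={p1,p2,p14} V46={p11,p27,p30,p33} V56={p3,p19,p26}
  V123={p25} V126={p20} V134={p21} V145={p2} V156={p26} V235={p18} V245={p1} V246={p30} V346={p11} V356={p19}
components per intersection:
  V1: {p2,p6,p9,p12,p20,p21,p22,p23,p25,p26,p34}
  V2: {p1,p7,p10,p12,p13,p18,p20,p25,p28,p29,p30}
  V3: {p5,p6,p7,p8,p11,p15,p16,p18,p19,p21,p25,p31}
  V4: {p1,p2,p4,p5,p10,p11,p14,p17,p21,p22,p27,p30,p33}
  V5: {p1,p2,p3,p13,p14,p15,p18,p19,p23,p24,p26}
  V6: {p3,p8,p11,p16,p19,p20,p26,p27,p29,p30,p32,p33,p34}
  V12: {p12,p20,p25}
  V13: {p6,p21,p25}
  V14: {p2,p21,p22}
  V15: {p2,p23,p26}
  V16: {p20,p26,p34}
  V23: {p7,p18,p25}
  V24: {p1,p10,p30}
  V25: {p1,p13,p18}
  V26: {p20,p29,p30}
  V34: {p5,p11,p21}
  V35: {p15,p18,p19}
  V36: {p8,p11,p16,p19}
  V45: {p1,p2,p14}
  V46: {p11,p27,p30,p33}
  V56: {p3,p19,p26}
  V123: {p25}
  V126: {p20}
  V134: {p21}
  V145: {p2}
  V156: {p26}
  V235: {p18}
  V245: {p1}
  V246: {p30}
  V346: {p11}
  V356: {p19}
C dims 6,15,10; δ0: rk 5, SNF 1^5; δ1: rk 10, SNF 1^9·2
Ȟ^0: (6−5)−0=1 ⇒ Z
Ȟ^1: (15−10)−5=0 ⇒ 0
Ȟ^2: (10−0)−10=0 plus torsion [2] ⇒ Z/2

Ȟ^0(U;F) ≅ Z,  Ȟ^1(U;F) ≅ 0,  Ȟ^2(U;F) ≅ Z/2


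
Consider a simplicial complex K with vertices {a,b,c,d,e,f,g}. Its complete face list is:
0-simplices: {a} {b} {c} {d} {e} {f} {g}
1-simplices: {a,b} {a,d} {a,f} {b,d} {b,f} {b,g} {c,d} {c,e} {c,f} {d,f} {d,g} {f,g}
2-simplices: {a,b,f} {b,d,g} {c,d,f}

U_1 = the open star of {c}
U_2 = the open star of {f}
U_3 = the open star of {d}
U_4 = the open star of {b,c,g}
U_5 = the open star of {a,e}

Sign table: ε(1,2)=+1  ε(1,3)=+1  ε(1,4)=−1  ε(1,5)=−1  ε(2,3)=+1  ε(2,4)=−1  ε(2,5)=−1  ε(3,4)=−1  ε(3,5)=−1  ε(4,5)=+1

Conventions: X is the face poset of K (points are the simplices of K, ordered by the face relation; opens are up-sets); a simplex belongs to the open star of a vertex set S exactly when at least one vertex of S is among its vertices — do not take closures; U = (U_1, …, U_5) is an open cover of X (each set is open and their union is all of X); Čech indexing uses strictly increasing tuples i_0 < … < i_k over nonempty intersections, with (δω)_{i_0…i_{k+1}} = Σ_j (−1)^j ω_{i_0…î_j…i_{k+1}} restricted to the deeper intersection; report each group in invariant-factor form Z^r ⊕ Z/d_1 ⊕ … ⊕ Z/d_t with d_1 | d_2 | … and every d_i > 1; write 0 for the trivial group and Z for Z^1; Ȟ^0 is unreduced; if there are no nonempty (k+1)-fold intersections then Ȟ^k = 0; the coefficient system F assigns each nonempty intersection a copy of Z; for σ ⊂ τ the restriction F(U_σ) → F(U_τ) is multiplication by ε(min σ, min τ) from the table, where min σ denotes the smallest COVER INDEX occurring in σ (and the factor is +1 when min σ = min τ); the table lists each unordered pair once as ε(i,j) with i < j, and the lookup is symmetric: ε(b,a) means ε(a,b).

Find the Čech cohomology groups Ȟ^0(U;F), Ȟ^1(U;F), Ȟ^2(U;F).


Ȟ^0 ≅ Z,  Ȟ^1 ≅ Z,  Ȟ^2 ≅ 0

cover nerve:
  U1={{c},{c,d},{c,e},{c,f},{c,d,f}} U2={{f},{a,f},{b,f},{c,f},{d,f},{f,g},{a,b,f},{c,d,f}} U3={{d},{a,d},{b,d},{c,d},{d,f},{d,g},{b,d,g},{c,d,f}} U4={{b},{c},{g},{a,b},{b,d},{b,f},{b,g},{c,d},{c,e},{c,f},{d,g},{f,g},{a,b,f},{b,d,g},{c,d,f}} U5={{a},{e},{a,b},{a,d},{a,f},{c,e},{a,b,f}}
  U12={{c,f},{c,d,f}} U13={{c,d},{c,d,f}} U14={{c},{c,d},{c,e},{c,f},{c,d,f}} U15={{c,e}} U23={{d,f},{c,d,f}} U24={{b,f},{c,f},{f,g},{a,b,f},{c,d,f}} U25={{a,f},{a,b,f}} U34={{b,d},{c,d},{d,g},{b,d,g},{c,d,f}} U35={{a,d}} U45={{a,b},{c,e},{a,b,f}}
  U123={{c,d,f}} U124={{c,f},{c,d,f}} U134={{c,d},{c,d,f}} U145={{c,e}} U234={{c,d,f}} U245={{a,b,f}}
  U1234={{c,d,f}}
C dims 5,10,6,1; δ0: rk 4, SNF 1^4; δ1: rk 5, SNF 1^5; δ2: rk 1, SNF 1^1
Ȟ^0: (5−4)−0=1 ⇒ Z
Ȟ^1: (10−5)−4=1 ⇒ Z
Ȟ^2: (6−1)−5=0 ⇒ 0


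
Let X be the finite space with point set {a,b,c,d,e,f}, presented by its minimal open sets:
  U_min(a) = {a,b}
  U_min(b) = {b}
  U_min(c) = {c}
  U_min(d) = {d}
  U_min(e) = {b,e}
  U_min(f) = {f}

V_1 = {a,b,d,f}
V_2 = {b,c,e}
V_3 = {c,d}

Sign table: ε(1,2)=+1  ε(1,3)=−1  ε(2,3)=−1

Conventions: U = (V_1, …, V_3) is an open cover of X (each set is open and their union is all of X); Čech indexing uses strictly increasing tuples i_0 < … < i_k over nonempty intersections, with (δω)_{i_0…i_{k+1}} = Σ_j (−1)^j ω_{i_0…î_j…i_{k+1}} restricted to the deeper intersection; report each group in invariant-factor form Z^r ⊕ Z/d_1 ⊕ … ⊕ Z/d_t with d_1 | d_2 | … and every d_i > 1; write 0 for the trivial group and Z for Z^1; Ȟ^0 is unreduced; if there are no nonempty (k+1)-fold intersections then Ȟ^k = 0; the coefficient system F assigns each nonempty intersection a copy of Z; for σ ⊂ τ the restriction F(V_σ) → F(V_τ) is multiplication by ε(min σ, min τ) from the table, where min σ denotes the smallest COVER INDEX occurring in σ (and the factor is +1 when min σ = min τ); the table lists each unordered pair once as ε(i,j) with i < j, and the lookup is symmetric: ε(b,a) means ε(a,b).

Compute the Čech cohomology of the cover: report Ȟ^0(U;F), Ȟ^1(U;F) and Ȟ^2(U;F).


Ȟ^0 ≅ Z, Ȟ^1 ≅ Z and Ȟ^2 ≅ 0

nonempty intersections:
  V12={b} V13={d} V23={c}
C dims 3,3; δ0: rk 2, SNF 1^2
Ȟ^0: (3−2)−0=1 ⇒ Z
Ȟ^1: (3−0)−2=1 ⇒ Z
Ȟ^2: (0−0)−0=0 ⇒ 0


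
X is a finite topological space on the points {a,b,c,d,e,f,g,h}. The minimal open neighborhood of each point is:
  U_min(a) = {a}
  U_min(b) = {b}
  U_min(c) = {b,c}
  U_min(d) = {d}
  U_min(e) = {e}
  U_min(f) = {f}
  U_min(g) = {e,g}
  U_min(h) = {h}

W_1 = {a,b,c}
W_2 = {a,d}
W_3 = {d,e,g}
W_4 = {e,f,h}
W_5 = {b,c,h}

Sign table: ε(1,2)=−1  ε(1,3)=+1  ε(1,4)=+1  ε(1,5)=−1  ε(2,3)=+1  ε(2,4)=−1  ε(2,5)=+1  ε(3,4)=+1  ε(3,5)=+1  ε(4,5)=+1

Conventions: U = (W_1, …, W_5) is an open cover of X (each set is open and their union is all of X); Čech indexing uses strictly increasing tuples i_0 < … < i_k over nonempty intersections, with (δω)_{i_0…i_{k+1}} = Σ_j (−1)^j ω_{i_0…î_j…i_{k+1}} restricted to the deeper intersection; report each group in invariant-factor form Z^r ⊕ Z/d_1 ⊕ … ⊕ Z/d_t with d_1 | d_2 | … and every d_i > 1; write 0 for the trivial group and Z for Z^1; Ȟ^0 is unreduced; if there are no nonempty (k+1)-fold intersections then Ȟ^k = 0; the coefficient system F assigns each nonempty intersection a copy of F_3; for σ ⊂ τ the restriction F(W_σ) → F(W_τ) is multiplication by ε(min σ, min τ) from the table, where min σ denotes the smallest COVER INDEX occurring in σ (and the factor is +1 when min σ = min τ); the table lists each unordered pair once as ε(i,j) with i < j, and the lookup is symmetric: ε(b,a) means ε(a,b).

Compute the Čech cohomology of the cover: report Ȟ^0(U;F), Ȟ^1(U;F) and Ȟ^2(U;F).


Ȟ^0 = Z/3, Ȟ^1 = Z/3, Ȟ^2 = 0

intersection data:
  W12={a} W15={b,c} W23={d} W34={e} W45={h}
C dims 5,5; δ0: rk_F3 4
Ȟ^0 = (5 − 4) − 0 = 1, so Ȟ^0 ≅ Z/3
Ȟ^1 = (5 − 0) − 4 = 1, so Ȟ^1 ≅ Z/3
Ȟ^2 = (0 − 0) − 0 = 0, so Ȟ^2 ≅ 0


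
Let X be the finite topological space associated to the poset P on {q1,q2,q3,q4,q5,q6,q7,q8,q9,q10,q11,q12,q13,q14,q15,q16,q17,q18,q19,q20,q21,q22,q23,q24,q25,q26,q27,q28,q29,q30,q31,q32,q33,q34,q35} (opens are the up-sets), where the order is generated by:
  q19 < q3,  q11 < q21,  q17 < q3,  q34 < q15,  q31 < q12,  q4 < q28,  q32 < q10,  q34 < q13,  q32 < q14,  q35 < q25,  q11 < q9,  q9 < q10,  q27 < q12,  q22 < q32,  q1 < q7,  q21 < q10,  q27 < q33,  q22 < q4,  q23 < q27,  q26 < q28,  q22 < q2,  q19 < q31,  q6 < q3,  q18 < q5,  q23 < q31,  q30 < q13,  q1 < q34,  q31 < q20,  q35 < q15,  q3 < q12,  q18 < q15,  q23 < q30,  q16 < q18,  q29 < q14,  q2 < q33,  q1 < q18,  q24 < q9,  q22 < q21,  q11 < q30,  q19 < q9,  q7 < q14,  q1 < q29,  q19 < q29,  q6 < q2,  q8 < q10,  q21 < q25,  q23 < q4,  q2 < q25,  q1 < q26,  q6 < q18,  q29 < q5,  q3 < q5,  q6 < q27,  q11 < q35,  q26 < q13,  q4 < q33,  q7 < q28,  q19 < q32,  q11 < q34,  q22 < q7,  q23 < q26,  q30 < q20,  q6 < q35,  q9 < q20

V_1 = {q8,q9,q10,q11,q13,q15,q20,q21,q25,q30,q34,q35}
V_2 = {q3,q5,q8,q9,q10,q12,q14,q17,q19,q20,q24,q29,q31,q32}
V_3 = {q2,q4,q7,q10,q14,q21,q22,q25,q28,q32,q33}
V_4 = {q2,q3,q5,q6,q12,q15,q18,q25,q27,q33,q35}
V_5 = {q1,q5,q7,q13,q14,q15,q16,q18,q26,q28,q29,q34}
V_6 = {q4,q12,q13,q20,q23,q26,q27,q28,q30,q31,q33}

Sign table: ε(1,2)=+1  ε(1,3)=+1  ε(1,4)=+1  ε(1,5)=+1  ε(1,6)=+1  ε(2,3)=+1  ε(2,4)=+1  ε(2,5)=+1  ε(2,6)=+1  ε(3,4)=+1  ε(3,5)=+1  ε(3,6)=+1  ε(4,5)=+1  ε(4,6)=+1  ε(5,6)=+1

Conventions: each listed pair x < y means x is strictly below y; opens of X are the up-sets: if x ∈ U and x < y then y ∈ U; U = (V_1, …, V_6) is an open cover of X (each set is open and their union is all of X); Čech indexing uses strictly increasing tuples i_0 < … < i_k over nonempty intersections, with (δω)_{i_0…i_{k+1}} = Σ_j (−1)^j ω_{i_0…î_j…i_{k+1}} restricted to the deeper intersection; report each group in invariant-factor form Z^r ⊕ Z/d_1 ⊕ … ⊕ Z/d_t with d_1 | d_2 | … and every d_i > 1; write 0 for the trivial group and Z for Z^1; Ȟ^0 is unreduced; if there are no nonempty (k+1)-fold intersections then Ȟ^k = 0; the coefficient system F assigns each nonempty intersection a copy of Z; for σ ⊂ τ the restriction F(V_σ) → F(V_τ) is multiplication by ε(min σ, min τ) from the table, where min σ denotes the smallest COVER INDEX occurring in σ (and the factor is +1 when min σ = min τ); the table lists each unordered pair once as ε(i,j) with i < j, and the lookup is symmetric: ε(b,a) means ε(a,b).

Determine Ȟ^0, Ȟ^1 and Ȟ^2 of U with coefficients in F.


Ȟ^0(U;F) ≅ Z, Ȟ^1(U;F) ≅ 0 and Ȟ^2(U;F) ≅ Z/2

nonempty intersections:
  V12={q8,q9,q10,q20} V13={q10,q21,q25} V14={q15,q25,q35} V15={q13,q15,q34} V16={q13,q20,q30} V23={q10,q14,q32} V24={q3,q5,q12} V25={q5,q14,q29} V26={q12,q20,q31} V34={q2,q25,q33} V35={q7,q14,q28} V36={q4,q28,q33} V45={q5,q15,q18} V46={q12,q27,q33} V56={q13,q26,q28}
  V123={q10} V126={q20} V134={q25} V145={q15} V156={q13} V235={q14} V245={q5} V246={q12} V346={q33} V356={q28}
C dims 6,15,10; δ0: rk 5, SNF 1^5; δ1: rk 10, SNF 1^9·2
Ȟ^0: (6−5)−0=1 ⇒ Z
Ȟ^1: (15−10)−5=0 ⇒ 0
Ȟ^2: (10−0)−10=0 plus torsion [2] ⇒ Z/2


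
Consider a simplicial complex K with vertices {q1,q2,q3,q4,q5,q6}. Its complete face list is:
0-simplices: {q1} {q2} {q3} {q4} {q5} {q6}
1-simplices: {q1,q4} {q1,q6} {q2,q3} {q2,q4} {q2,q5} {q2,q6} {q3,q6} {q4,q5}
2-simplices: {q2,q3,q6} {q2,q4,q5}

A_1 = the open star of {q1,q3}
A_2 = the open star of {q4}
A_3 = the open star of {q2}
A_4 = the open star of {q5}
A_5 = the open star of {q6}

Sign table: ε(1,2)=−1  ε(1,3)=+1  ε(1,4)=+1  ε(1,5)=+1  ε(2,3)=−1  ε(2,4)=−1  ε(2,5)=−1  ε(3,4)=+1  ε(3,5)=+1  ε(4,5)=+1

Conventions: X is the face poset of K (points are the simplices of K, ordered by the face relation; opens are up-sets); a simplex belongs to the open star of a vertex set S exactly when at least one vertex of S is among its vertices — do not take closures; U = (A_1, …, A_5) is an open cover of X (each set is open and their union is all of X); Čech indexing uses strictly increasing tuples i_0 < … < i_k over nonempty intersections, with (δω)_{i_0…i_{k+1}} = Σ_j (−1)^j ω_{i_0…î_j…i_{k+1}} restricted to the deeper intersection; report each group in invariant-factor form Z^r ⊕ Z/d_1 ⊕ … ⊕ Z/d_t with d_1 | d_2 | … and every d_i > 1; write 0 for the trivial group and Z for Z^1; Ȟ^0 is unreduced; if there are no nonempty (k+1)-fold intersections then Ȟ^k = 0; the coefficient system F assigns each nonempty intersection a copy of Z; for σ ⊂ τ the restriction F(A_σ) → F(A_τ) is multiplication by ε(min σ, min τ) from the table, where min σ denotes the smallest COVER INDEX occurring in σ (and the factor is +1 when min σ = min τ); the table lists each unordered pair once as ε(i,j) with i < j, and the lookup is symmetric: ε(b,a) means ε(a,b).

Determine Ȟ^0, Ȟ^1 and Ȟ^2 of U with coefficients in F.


Ȟ^0 = Z, Ȟ^1 = Z, Ȟ^2 = 0

nonempty intersections:
  A1={{q1},{q3},{q1,q4},{q1,q6},{q2,q3},{q3,q6},{q2,q3,q6}} A2={{q4},{q1,q4},{q2,q4},{q4,q5},{q2,q4,q5}} A3={{q2},{q2,q3},{q2,q4},{q2,q5},{q2,q6},{q2,q3,q6},{q2,q4,q5}} A4={{q5},{q2,q5},{q4,q5},{q2,q4,q5}} A5={{q6},{q1,q6},{q2,q6},{q3,q6},{q2,q3,q6}}
  A12={{q1,q4}} A13={{q2,q3},{q2,q3,q6}} A15={{q1,q6},{q3,q6},{q2,q3,q6}} A23={{q2,q4},{q2,q4,q5}} A24={{q4,q5},{q2,q4,q5}} A34={{q2,q5},{q2,q4,q5}} A35={{q2,q6},{q2,q3,q6}}
  A135={{q2,q3,q6}} A234={{q2,q4,q5}}
C dims 5,7,2; δ0: rk 4, SNF 1^4; δ1: rk 2, SNF 1^2
Ȟ^0: (5−4)−0=1 ⇒ Z
Ȟ^1: (7−2)−4=1 ⇒ Z
Ȟ^2: (2−0)−2=0 ⇒ 0


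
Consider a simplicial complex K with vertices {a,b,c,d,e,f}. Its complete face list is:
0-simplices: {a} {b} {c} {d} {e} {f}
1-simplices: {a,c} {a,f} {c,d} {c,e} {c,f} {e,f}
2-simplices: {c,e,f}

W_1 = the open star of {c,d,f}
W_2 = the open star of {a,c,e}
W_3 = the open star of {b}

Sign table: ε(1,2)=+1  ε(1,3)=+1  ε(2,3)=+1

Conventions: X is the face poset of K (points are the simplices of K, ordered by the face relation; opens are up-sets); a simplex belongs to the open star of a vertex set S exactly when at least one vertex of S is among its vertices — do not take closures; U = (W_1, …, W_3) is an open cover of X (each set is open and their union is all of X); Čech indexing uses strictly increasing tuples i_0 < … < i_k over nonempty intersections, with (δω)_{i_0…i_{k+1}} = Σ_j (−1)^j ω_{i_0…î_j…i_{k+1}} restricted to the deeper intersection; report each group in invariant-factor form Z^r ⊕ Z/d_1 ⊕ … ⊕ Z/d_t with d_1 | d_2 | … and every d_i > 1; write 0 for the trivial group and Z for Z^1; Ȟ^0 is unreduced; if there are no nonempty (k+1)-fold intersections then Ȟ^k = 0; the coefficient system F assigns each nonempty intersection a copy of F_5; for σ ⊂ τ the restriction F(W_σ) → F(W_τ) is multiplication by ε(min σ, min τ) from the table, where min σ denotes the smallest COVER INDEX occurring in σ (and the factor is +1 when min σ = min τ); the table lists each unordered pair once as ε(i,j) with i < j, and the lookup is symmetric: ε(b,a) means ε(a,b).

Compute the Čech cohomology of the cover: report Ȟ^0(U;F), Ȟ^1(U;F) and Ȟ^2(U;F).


Ȟ^0 = Z/5 ⊕ Z/5, Ȟ^1 = 0 and Ȟ^2 = 0

nonempty overlaps:
  W1={{c},{d},{f},{a,c},{a,f},{c,d},{c,e},{c,f},{e,f},{c,e,f}} W2={{a},{c},{e},{a,c},{a,f},{c,d},{c,e},{c,f},{e,f},{c,e,f}} W3={{b}}
  W12={{c},{a,c},{a,f},{c,d},{c,e},{c,f},{e,f},{c,e,f}}
C dims 3,1; δ0: rk_F5 1
degree 0: 3−1−0 = 2 → Ȟ^0 ≅ Z/5 ⊕ Z/5
degree 1: 1−0−1 = 0 → Ȟ^1 ≅ 0
degree 2: 0−0−0 = 0 → Ȟ^2 ≅ 0


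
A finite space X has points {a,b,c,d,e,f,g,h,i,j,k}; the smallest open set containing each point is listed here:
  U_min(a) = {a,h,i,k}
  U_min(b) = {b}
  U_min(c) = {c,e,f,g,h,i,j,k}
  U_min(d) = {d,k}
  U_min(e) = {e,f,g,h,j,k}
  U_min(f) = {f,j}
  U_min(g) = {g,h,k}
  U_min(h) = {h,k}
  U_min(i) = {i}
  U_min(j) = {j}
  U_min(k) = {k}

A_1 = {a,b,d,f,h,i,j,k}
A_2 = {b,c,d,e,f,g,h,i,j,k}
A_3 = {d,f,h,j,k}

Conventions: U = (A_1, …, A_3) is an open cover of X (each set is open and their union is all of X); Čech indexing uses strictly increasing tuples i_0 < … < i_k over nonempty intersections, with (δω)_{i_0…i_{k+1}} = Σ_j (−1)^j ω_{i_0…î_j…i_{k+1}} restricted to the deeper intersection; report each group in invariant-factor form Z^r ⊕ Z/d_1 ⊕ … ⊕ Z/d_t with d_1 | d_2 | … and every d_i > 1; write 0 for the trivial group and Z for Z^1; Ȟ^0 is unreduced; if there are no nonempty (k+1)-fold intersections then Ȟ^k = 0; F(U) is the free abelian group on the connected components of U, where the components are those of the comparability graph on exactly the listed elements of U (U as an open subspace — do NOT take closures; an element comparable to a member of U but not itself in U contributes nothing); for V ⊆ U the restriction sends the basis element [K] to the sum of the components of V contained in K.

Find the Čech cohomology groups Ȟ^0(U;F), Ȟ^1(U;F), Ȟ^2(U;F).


Ȟ^0 ≅ Z^2,  Ȟ^1 ≅ Z,  Ȟ^2 ≅ 0

nerve of the cover:
  A12={b,d,f,h,i,j,k} A13={d,f,h,j,k} A23={d,f,h,j,k}
  A123={d,f,h,j,k}
components per intersection:
  A1: {a,d,h,i,k} {b} {f,j}
  A2: {b} {c,d,e,f,g,h,i,j,k}
  A3: {d,h,k} {f,j}
  A12: {b} {d,h,k} {f,j} {i}
  A13: {d,h,k} {f,j}
  A23: {d,h,k} {f,j}
  A123: {d,h,k} {f,j}
C dims 7,8,2; δ0: rk 5, SNF 1^5; δ1: rk 2, SNF 1^2
Ȟ^0 = (7 − 5) − 0 = 2, so Ȟ^0 ≅ Z^2
Ȟ^1 = (8 − 2) − 5 = 1, so Ȟ^1 ≅ Z
Ȟ^2 = (2 − 0) − 2 = 0, so Ȟ^2 ≅ 0


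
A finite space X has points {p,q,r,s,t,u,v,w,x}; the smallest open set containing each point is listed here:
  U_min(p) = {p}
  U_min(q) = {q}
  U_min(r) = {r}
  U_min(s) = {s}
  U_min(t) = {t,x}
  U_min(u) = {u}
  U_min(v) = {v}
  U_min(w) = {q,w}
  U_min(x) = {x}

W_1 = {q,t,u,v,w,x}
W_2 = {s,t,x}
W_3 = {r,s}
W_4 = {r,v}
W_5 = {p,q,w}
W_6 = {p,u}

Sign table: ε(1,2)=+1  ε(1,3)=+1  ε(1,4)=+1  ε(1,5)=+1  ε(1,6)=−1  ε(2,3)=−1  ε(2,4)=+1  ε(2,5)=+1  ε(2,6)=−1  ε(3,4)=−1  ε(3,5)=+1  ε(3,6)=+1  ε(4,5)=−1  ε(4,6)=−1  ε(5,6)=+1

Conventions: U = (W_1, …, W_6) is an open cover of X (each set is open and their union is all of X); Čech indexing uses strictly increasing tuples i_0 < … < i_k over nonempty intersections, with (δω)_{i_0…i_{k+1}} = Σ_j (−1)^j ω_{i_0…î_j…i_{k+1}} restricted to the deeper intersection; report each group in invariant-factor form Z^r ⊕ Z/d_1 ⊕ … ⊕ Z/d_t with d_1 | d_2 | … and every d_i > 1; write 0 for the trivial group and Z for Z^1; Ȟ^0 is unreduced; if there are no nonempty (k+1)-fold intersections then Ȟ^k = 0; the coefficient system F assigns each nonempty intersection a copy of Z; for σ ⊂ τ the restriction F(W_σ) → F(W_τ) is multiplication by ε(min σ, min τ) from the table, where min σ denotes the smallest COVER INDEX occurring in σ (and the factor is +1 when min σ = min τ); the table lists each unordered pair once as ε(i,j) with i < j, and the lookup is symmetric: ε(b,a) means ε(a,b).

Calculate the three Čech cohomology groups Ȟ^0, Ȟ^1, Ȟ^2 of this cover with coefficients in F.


Ȟ^0 ≅ 0, Ȟ^1 ≅ Z ⊕ Z/2 and Ȟ^2 ≅ 0

nonempty intersections:
  W12={t,x} W14={v} W15={q,w} W16={u} W23={s} W34={r} W56={p}
C dims 6,7; δ0: rk 6, SNF 1^5·2
Ȟ^0: (6−6)−0=0 ⇒ 0
Ȟ^1: (7−0)−6=1 plus torsion [2] ⇒ Z ⊕ Z/2
Ȟ^2: (0−0)−0=0 ⇒ 0


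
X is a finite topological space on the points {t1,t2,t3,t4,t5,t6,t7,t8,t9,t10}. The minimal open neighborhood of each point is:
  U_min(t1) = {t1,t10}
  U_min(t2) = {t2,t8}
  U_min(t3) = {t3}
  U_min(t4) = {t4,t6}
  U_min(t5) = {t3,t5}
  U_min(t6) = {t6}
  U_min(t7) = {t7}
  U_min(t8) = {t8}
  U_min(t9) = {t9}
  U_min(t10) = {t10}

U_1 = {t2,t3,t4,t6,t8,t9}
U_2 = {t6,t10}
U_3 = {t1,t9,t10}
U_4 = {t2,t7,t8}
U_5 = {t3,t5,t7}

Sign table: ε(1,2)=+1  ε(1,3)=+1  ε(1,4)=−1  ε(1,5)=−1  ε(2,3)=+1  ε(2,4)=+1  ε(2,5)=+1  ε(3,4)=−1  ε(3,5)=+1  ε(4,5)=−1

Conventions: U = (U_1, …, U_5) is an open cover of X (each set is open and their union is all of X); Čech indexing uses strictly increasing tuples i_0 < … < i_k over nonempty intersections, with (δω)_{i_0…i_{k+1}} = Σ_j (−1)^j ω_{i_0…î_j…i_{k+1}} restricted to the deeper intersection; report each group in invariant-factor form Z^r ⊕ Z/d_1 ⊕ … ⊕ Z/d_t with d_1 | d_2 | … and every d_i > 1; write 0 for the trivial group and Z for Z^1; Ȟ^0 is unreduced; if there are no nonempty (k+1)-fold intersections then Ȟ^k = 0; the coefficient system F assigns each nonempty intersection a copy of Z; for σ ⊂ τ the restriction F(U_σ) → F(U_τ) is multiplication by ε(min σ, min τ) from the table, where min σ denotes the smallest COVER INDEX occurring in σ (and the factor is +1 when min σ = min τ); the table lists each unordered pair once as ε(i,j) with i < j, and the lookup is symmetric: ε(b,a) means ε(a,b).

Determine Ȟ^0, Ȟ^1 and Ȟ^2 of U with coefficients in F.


nonempty intersections:
  U12={t6} U13={t9} U14={t2,t8} U15={t3} U23={t10} U45={t7}
C dims 5,6; δ0: rk 5, SNF 1^4·2
Ȟ^0: (5−5)−0=0 ⇒ 0
Ȟ^1: (6−0)−5=1 plus torsion [2] ⇒ Z ⊕ Z/2
Ȟ^2: (0−0)−0=0 ⇒ 0

Ȟ^0 ≅ 0, Ȟ^1 ≅ Z ⊕ Z/2 and Ȟ^2 ≅ 0


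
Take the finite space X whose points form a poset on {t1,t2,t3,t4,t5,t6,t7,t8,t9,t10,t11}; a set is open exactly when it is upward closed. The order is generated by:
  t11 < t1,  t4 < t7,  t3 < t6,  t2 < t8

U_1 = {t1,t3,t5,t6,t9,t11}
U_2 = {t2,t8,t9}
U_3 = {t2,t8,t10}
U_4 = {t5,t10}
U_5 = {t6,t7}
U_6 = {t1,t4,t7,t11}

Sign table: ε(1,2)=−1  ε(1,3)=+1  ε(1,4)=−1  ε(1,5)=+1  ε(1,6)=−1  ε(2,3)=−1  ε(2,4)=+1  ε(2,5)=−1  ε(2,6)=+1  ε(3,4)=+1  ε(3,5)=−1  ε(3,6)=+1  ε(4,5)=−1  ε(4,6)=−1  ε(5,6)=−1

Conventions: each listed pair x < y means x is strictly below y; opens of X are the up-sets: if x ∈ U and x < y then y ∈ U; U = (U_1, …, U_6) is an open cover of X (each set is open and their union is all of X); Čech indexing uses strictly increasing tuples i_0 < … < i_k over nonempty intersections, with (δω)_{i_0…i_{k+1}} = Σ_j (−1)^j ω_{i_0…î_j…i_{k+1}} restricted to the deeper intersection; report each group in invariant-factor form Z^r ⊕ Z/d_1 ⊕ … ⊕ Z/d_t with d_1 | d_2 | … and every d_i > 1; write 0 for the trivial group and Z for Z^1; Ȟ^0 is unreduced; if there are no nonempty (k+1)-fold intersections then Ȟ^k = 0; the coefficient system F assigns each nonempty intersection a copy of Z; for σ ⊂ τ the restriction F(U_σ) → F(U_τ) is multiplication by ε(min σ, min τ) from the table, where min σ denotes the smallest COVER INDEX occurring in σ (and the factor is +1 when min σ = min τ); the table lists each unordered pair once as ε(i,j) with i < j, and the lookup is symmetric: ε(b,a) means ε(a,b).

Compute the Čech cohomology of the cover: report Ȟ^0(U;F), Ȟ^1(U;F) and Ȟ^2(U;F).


nonempty overlaps:
  U12={t9} U14={t5} U15={t6} U16={t1,t11} U23={t2,t8} U34={t10} U56={t7}
C dims 6,7; δ0: rk 6, SNF 1^5·2
degree 0: 6−6−0 = 0 → Ȟ^0 ≅ 0
degree 1: 7−0−6 = 1 plus torsion [2] → Ȟ^1 ≅ Z ⊕ Z/2
degree 2: 0−0−0 = 0 → Ȟ^2 ≅ 0

Ȟ^0(U;F) ≅ 0,  Ȟ^1(U;F) ≅ Z ⊕ Z/2,  Ȟ^2(U;F) ≅ 0


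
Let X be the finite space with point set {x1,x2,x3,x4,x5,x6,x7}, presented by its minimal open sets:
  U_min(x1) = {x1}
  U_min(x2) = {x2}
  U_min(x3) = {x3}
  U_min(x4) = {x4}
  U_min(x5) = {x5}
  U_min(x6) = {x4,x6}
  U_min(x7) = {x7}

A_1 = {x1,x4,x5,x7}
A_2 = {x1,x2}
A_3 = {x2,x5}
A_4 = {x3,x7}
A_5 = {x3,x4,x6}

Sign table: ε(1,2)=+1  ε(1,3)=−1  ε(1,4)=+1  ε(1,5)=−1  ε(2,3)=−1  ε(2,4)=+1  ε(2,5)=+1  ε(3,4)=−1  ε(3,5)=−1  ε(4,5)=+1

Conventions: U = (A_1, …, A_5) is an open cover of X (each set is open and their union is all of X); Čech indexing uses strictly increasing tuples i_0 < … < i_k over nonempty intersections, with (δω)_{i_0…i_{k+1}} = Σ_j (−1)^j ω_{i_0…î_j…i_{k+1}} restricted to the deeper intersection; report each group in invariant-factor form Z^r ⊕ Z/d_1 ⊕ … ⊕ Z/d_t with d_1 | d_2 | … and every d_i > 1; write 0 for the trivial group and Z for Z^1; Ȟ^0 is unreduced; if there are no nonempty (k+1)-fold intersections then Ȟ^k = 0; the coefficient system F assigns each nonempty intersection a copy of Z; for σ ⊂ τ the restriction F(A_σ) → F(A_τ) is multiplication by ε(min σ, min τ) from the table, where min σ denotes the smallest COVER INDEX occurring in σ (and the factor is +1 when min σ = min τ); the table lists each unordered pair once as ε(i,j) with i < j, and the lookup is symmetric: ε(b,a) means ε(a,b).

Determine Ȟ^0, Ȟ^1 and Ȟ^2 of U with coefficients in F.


nonempty intersections:
  A12={x1} A13={x5} A14={x7} A15={x4} A23={x2} A45={x3}
C dims 5,6; δ0: rk 5, SNF 1^4·2
Ȟ^0: (5−5)−0=0 ⇒ 0
Ȟ^1: (6−0)−5=1 plus torsion [2] ⇒ Z ⊕ Z/2
Ȟ^2: (0−0)−0=0 ⇒ 0

Ȟ^0 ≅ 0, Ȟ^1 ≅ Z ⊕ Z/2, Ȟ^2 ≅ 0
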